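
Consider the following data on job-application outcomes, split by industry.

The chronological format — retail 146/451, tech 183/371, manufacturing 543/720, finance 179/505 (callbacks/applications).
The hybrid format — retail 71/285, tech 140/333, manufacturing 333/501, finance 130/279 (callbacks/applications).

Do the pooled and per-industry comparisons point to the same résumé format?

No

Retail: the chronological format 146/451 = 32.4%, the hybrid format 71/285 = 24.9% → the chronological format
Tech: the chronological format 183/371 = 49.3%, the hybrid format 140/333 = 42.0% → the chronological format
Manufacturing: the chronological format 543/720 = 75.4%, the hybrid format 333/501 = 66.5% → the chronological format
Finance: the chronological format 179/505 = 35.4%, the hybrid format 130/279 = 46.6% → the hybrid format
Overall: the chronological format 1051/2047 = 51.3%, the hybrid format 674/1398 = 48.2% → the chronological format
Neither sweeps: the chronological format wins 3 of 4 groups, the hybrid format wins 1. The chronological format wins overall but not every group — no Simpson reversal.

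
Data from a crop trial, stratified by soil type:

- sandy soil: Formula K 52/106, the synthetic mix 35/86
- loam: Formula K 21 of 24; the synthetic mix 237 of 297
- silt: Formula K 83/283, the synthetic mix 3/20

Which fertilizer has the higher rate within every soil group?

Sandy soil: Formula K 52/106 = 49.1%, the synthetic mix 35/86 = 40.7% → Formula K
Loam: Formula K 21/24 = 87.5%, the synthetic mix 237/297 = 79.8% → Formula K
Silt: Formula K 83/283 = 29.3%, the synthetic mix 3/20 = 15.0% → Formula K
Formula K has the higher rate in all 3 groups.

Formula K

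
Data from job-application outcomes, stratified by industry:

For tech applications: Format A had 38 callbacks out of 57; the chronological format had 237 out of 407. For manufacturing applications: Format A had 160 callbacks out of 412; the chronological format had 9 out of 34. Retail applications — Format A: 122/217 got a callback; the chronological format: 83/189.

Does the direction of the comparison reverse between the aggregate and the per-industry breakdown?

Tech: Format A 38/57 = 66.7%, the chronological format 237/407 = 58.2% → Format A
Manufacturing: Format A 160/412 = 38.8%, the chronological format 9/34 = 26.5% → Format A
Retail: Format A 122/217 = 56.2%, the chronological format 83/189 = 43.9% → Format A
Overall: Format A 320/686 = 46.6%, the chronological format 329/630 = 52.2% → the chronological format
Format A wins each industry group but the chronological format wins overall — the comparison reverses. Format A's applications skew toward manufacturing, which has a lower base rate.

Yes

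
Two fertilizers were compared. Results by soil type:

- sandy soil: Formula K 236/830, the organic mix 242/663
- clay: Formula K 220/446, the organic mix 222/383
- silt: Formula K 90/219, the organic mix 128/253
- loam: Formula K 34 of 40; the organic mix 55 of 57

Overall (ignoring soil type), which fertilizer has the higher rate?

the organic mix

Sandy soil: Formula K 236/830 = 28.4%, the organic mix 242/663 = 36.5% → the organic mix
Clay: Formula K 220/446 = 49.3%, the organic mix 222/383 = 58.0% → the organic mix
Silt: Formula K 90/219 = 41.1%, the organic mix 128/253 = 50.6% → the organic mix
Loam: Formula K 34/40 = 85.0%, the organic mix 55/57 = 96.5% → the organic mix
Overall: Formula K 580/1535 = 37.8%, the organic mix 647/1356 = 47.7% → the organic mix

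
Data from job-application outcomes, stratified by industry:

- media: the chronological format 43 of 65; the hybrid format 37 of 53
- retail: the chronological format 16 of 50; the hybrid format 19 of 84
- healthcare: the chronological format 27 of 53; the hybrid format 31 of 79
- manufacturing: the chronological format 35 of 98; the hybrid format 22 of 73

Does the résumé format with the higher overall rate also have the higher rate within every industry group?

No

Media: the chronological format 43/65 = 66.2%, the hybrid format 37/53 = 69.8% → the hybrid format
Retail: the chronological format 16/50 = 32.0%, the hybrid format 19/84 = 22.6% → the chronological format
Healthcare: the chronological format 27/53 = 50.9%, the hybrid format 31/79 = 39.2% → the chronological format
Manufacturing: the chronological format 35/98 = 35.7%, the hybrid format 22/73 = 30.1% → the chronological format
Overall: the chronological format 121/266 = 45.5%, the hybrid format 109/289 = 37.7% → the chronological format
Neither sweeps: the chronological format wins 3 of 4 groups, the hybrid format wins 1. The chronological format wins overall but not every group — no Simpson reversal.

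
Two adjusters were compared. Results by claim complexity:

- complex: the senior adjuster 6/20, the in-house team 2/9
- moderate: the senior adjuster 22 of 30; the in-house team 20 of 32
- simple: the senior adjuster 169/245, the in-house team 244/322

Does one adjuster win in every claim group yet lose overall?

No

Complex: the senior adjuster 6/20 = 30.0%, the in-house team 2/9 = 22.2% → the senior adjuster
Moderate: the senior adjuster 22/30 = 73.3%, the in-house team 20/32 = 62.5% → the senior adjuster
Simple: the senior adjuster 169/245 = 69.0%, the in-house team 244/322 = 75.8% → the in-house team
Overall: the senior adjuster 197/295 = 66.8%, the in-house team 266/363 = 73.3% → the in-house team
Neither sweeps: the senior adjuster wins 2 of 3 groups, the in-house team wins 1. The in-house team wins overall but not every group — no Simpson reversal.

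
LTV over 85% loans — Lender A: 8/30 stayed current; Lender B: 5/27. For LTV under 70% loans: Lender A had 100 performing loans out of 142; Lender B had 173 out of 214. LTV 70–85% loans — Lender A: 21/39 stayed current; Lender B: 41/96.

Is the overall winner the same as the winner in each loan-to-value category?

No

LTV over 85%: Lender A 8/30 = 26.7%, Lender B 5/27 = 18.5% → Lender A
LTV under 70%: Lender A 100/142 = 70.4%, Lender B 173/214 = 80.8% → Lender B
LTV 70–85%: Lender A 21/39 = 53.8%, Lender B 41/96 = 42.7% → Lender A
Overall: Lender A 129/211 = 61.1%, Lender B 219/337 = 65.0% → Lender B
Neither sweeps: Lender A wins 2 of 3 groups, Lender B wins 1. Lender B wins overall but not every group — no Simpson reversal.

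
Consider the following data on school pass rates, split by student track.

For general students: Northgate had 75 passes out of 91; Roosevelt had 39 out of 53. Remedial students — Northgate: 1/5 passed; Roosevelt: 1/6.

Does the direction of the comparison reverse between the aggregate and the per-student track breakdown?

No

General: Northgate 75/91 = 82.4%, Roosevelt 39/53 = 73.6% → Northgate
Remedial: Northgate 1/5 = 20.0%, Roosevelt 1/6 = 16.7% → Northgate
Overall: Northgate 76/96 = 79.2%, Roosevelt 40/59 = 67.8% → Northgate
Northgate wins overall and in every student group — no reversal.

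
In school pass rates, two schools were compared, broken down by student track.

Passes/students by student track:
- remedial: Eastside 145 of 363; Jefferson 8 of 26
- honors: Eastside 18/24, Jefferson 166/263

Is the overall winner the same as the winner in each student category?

No

Remedial: Eastside 145/363 = 39.9%, Jefferson 8/26 = 30.8% → Eastside
Honors: Eastside 18/24 = 75.0%, Jefferson 166/263 = 63.1% → Eastside
Overall: Eastside 163/387 = 42.1%, Jefferson 174/289 = 60.2% → Jefferson
Eastside wins each student group but Jefferson wins overall — the comparison reverses. Eastside's students skew toward remedial, which has a lower base rate.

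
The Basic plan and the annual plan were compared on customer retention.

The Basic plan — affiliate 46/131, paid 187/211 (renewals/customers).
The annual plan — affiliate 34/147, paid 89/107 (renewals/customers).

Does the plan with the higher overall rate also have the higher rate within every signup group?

Yes

Affiliate: the Basic plan 46/131 = 35.1%, the annual plan 34/147 = 23.1% → the Basic plan
Paid: the Basic plan 187/211 = 88.6%, the annual plan 89/107 = 83.2% → the Basic plan
Overall: the Basic plan 233/342 = 68.1%, the annual plan 123/254 = 48.4% → the Basic plan
The Basic plan wins overall and in every signup group — no reversal.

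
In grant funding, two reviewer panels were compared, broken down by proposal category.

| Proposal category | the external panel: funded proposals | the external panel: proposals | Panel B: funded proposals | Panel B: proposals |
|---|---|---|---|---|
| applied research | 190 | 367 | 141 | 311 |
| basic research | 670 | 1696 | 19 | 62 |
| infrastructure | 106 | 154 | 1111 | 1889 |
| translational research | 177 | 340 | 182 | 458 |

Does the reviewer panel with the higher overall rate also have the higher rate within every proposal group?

No

Applied research: the external panel 190/367 = 51.8%, Panel B 141/311 = 45.3% → the external panel
Basic research: the external panel 670/1696 = 39.5%, Panel B 19/62 = 30.6% → the external panel
Infrastructure: the external panel 106/154 = 68.8%, Panel B 1111/1889 = 58.8% → the external panel
Translational research: the external panel 177/340 = 52.1%, Panel B 182/458 = 39.7% → the external panel
Overall: the external panel 1143/2557 = 44.7%, Panel B 1453/2720 = 53.4% → Panel B
The external panel wins each proposal group but Panel B wins overall — the comparison reverses. The external panel's proposals skew toward basic research, which has a lower base rate.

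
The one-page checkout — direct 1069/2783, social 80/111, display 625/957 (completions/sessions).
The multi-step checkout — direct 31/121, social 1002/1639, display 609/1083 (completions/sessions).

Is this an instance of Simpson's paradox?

Yes

Direct: the one-page checkout 1069/2783 = 38.4%, the multi-step checkout 31/121 = 25.6% → the one-page checkout
Social: the one-page checkout 80/111 = 72.1%, the multi-step checkout 1002/1639 = 61.1% → the one-page checkout
Display: the one-page checkout 625/957 = 65.3%, the multi-step checkout 609/1083 = 56.2% → the one-page checkout
Overall: the one-page checkout 1774/3851 = 46.1%, the multi-step checkout 1642/2843 = 57.8% → the multi-step checkout
The one-page checkout wins each traffic group but the multi-step checkout wins overall — the comparison reverses. The one-page checkout's sessions skew toward direct, which has a lower base rate.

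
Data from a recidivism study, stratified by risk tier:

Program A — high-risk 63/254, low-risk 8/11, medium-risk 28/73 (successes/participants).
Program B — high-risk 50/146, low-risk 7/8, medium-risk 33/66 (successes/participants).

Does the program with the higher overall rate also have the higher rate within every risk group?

Yes

High-risk: Program A 63/254 = 24.8%, Program B 50/146 = 34.2% → Program B
Low-risk: Program A 8/11 = 72.7%, Program B 7/8 = 87.5% → Program B
Medium-risk: Program A 28/73 = 38.4%, Program B 33/66 = 50.0% → Program B
Overall: Program A 99/338 = 29.3%, Program B 90/220 = 40.9% → Program B
Program B wins overall and in every risk group — no reversal.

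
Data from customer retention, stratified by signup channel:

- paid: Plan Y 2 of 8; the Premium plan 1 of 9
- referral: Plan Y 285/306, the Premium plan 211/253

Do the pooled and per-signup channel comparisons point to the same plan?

Yes

Paid: Plan Y 2/8 = 25.0%, the Premium plan 1/9 = 11.1% → Plan Y
Referral: Plan Y 285/306 = 93.1%, the Premium plan 211/253 = 83.4% → Plan Y
Overall: Plan Y 287/314 = 91.4%, the Premium plan 212/262 = 80.9% → Plan Y
Plan Y wins overall and in every signup group — no reversal.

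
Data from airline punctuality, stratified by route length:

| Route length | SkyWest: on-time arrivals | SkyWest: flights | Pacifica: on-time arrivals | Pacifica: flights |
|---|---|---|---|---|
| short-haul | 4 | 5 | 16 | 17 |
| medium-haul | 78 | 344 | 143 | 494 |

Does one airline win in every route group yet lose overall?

No

Short-haul: SkyWest 4/5 = 80.0%, Pacifica 16/17 = 94.1% → Pacifica
Medium-haul: SkyWest 78/344 = 22.7%, Pacifica 143/494 = 28.9% → Pacifica
Overall: SkyWest 82/349 = 23.5%, Pacifica 159/511 = 31.1% → Pacifica
Pacifica wins overall and in every route group — no reversal.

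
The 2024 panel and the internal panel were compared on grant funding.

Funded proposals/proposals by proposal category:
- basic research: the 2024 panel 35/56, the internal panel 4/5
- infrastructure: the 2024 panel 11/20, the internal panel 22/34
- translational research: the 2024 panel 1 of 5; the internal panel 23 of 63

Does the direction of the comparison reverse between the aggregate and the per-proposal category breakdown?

Yes

Basic research: the 2024 panel 35/56 = 62.5%, the internal panel 4/5 = 80.0% → the internal panel
Infrastructure: the 2024 panel 11/20 = 55.0%, the internal panel 22/34 = 64.7% → the internal panel
Translational research: the 2024 panel 1/5 = 20.0%, the internal panel 23/63 = 36.5% → the internal panel
Overall: the 2024 panel 47/81 = 58.0%, the internal panel 49/102 = 48.0% → the 2024 panel
The internal panel wins each proposal group but the 2024 panel wins overall — the comparison reverses. The internal panel's proposals skew toward translational research, which has a lower base rate.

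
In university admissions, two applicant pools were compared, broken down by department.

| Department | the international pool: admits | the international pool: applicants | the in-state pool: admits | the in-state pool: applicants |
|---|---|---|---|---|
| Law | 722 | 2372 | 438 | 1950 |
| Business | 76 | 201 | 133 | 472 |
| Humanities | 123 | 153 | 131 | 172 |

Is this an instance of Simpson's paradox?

No

Law: the international pool 722/2372 = 30.4%, the in-state pool 438/1950 = 22.5% → the international pool
Business: the international pool 76/201 = 37.8%, the in-state pool 133/472 = 28.2% → the international pool
Humanities: the international pool 123/153 = 80.4%, the in-state pool 131/172 = 76.2% → the international pool
Overall: the international pool 921/2726 = 33.8%, the in-state pool 702/2594 = 27.1% → the international pool
The international pool wins overall and in every department group — no reversal.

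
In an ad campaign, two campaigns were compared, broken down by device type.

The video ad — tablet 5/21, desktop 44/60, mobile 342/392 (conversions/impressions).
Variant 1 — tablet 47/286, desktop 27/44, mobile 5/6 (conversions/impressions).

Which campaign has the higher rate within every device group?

the video ad

Tablet: the video ad 5/21 = 23.8%, Variant 1 47/286 = 16.4% → the video ad
Desktop: the video ad 44/60 = 73.3%, Variant 1 27/44 = 61.4% → the video ad
Mobile: the video ad 342/392 = 87.2%, Variant 1 5/6 = 83.3% → the video ad
The video ad has the higher rate in all 3 groups.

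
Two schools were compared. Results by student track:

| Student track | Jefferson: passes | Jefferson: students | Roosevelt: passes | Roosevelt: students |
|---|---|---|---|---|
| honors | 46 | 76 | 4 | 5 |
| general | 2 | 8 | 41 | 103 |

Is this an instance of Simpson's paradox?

Honors: Jefferson 46/76 = 60.5%, Roosevelt 4/5 = 80.0% → Roosevelt
General: Jefferson 2/8 = 25.0%, Roosevelt 41/103 = 39.8% → Roosevelt
Overall: Jefferson 48/84 = 57.1%, Roosevelt 45/108 = 41.7% → Jefferson
Roosevelt wins each student group but Jefferson wins overall — the comparison reverses. Roosevelt's students skew toward general, which has a lower base rate.

Yes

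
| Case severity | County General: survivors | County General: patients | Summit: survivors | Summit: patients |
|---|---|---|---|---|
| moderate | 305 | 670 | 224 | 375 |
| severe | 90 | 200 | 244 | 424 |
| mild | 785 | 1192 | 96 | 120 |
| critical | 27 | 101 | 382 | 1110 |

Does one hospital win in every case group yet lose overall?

Yes

Moderate: County General 305/670 = 45.5%, Summit 224/375 = 59.7% → Summit
Severe: County General 90/200 = 45.0%, Summit 244/424 = 57.5% → Summit
Mild: County General 785/1192 = 65.9%, Summit 96/120 = 80.0% → Summit
Critical: County General 27/101 = 26.7%, Summit 382/1110 = 34.4% → Summit
Overall: County General 1207/2163 = 55.8%, Summit 946/2029 = 46.6% → County General
Summit wins each case group but County General wins overall — the comparison reverses. Summit's patients skew toward critical, which has a lower base rate.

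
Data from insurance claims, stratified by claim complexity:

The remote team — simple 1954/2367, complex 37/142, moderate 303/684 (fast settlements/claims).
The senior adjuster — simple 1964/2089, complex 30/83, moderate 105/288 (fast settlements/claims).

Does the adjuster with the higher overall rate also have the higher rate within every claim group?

Simple: the remote team 1954/2367 = 82.6%, the senior adjuster 1964/2089 = 94.0% → the senior adjuster
Complex: the remote team 37/142 = 26.1%, the senior adjuster 30/83 = 36.1% → the senior adjuster
Moderate: the remote team 303/684 = 44.3%, the senior adjuster 105/288 = 36.5% → the remote team
Overall: the remote team 2294/3193 = 71.8%, the senior adjuster 2099/2460 = 85.3% → the senior adjuster
Neither sweeps: the remote team wins 1 of 3 groups, the senior adjuster wins 2. The senior adjuster wins overall but not every group — no Simpson reversal.

No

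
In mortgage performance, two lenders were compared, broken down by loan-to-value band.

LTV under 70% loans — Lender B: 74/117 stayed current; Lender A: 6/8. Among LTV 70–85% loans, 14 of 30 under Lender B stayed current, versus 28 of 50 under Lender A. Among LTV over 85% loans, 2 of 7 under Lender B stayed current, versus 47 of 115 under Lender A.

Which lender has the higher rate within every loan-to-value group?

Lender A

LTV under 70%: Lender B 74/117 = 63.2%, Lender A 6/8 = 75.0% → Lender A
LTV 70–85%: Lender B 14/30 = 46.7%, Lender A 28/50 = 56.0% → Lender A
LTV over 85%: Lender B 2/7 = 28.6%, Lender A 47/115 = 40.9% → Lender A
Lender A has the higher rate in all 3 groups.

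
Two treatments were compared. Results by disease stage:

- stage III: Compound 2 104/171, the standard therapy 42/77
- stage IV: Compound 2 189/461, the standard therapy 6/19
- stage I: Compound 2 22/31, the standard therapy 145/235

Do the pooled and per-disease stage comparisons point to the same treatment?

No

Stage III: Compound 2 104/171 = 60.8%, the standard therapy 42/77 = 54.5% → Compound 2
Stage IV: Compound 2 189/461 = 41.0%, the standard therapy 6/19 = 31.6% → Compound 2
Stage I: Compound 2 22/31 = 71.0%, the standard therapy 145/235 = 61.7% → Compound 2
Overall: Compound 2 315/663 = 47.5%, the standard therapy 193/331 = 58.3% → the standard therapy
Compound 2 wins each disease group but the standard therapy wins overall — the comparison reverses. Compound 2's patients skew toward stage IV, which has a lower base rate.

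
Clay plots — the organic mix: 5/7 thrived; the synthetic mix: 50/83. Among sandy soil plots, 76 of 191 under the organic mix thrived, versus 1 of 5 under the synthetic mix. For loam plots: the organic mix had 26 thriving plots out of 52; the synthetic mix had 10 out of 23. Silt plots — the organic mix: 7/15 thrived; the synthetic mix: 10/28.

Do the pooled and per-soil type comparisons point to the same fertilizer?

No

Clay: the organic mix 5/7 = 71.4%, the synthetic mix 50/83 = 60.2% → the organic mix
Sandy soil: the organic mix 76/191 = 39.8%, the synthetic mix 1/5 = 20.0% → the organic mix
Loam: the organic mix 26/52 = 50.0%, the synthetic mix 10/23 = 43.5% → the organic mix
Silt: the organic mix 7/15 = 46.7%, the synthetic mix 10/28 = 35.7% → the organic mix
Overall: the organic mix 114/265 = 43.0%, the synthetic mix 71/139 = 51.1% → the synthetic mix
The organic mix wins each soil group but the synthetic mix wins overall — the comparison reverses. The organic mix's plots skew toward sandy soil, which has a lower base rate.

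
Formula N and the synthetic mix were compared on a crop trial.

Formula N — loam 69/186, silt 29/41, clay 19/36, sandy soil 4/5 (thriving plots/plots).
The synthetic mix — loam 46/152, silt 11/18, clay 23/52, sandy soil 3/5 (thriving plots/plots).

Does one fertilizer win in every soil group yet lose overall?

Loam: Formula N 69/186 = 37.1%, the synthetic mix 46/152 = 30.3% → Formula N
Silt: Formula N 29/41 = 70.7%, the synthetic mix 11/18 = 61.1% → Formula N
Clay: Formula N 19/36 = 52.8%, the synthetic mix 23/52 = 44.2% → Formula N
Sandy soil: Formula N 4/5 = 80.0%, the synthetic mix 3/5 = 60.0% → Formula N
Overall: Formula N 121/268 = 45.1%, the synthetic mix 83/227 = 36.6% → Formula N
Formula N wins overall and in every soil group — no reversal.

No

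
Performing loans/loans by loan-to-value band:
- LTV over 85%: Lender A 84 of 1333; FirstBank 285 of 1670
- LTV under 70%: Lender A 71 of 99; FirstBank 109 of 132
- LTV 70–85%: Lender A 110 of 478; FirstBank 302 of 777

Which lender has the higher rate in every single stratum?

LTV over 85%: Lender A 84/1333 = 6.3%, FirstBank 285/1670 = 17.1% → FirstBank
LTV under 70%: Lender A 71/99 = 71.7%, FirstBank 109/132 = 82.6% → FirstBank
LTV 70–85%: Lender A 110/478 = 23.0%, FirstBank 302/777 = 38.9% → FirstBank
FirstBank has the higher rate in all 3 groups.

FirstBank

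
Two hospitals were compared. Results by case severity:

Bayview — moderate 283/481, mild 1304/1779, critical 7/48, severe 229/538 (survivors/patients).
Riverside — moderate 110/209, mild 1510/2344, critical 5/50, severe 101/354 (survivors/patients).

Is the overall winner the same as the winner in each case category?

Yes

Moderate: Bayview 283/481 = 58.8%, Riverside 110/209 = 52.6% → Bayview
Mild: Bayview 1304/1779 = 73.3%, Riverside 1510/2344 = 64.4% → Bayview
Critical: Bayview 7/48 = 14.6%, Riverside 5/50 = 10.0% → Bayview
Severe: Bayview 229/538 = 42.6%, Riverside 101/354 = 28.5% → Bayview
Overall: Bayview 1823/2846 = 64.1%, Riverside 1726/2957 = 58.4% → Bayview
Bayview wins overall and in every case group — no reversal.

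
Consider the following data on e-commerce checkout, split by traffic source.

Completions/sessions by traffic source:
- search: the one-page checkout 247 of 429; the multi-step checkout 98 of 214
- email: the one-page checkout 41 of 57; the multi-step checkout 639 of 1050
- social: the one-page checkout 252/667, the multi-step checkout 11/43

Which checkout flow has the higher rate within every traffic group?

the one-page checkout

Search: the one-page checkout 247/429 = 57.6%, the multi-step checkout 98/214 = 45.8% → the one-page checkout
Email: the one-page checkout 41/57 = 71.9%, the multi-step checkout 639/1050 = 60.9% → the one-page checkout
Social: the one-page checkout 252/667 = 37.8%, the multi-step checkout 11/43 = 25.6% → the one-page checkout
The one-page checkout has the higher rate in all 3 groups.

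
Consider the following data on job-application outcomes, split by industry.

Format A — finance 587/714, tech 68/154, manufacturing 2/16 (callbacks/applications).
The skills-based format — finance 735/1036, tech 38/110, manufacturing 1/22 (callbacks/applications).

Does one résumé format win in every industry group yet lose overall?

No

Finance: Format A 587/714 = 82.2%, the skills-based format 735/1036 = 70.9% → Format A
Tech: Format A 68/154 = 44.2%, the skills-based format 38/110 = 34.5% → Format A
Manufacturing: Format A 2/16 = 12.5%, the skills-based format 1/22 = 4.5% → Format A
Overall: Format A 657/884 = 74.3%, the skills-based format 774/1168 = 66.3% → Format A
Format A wins overall and in every industry group — no reversal.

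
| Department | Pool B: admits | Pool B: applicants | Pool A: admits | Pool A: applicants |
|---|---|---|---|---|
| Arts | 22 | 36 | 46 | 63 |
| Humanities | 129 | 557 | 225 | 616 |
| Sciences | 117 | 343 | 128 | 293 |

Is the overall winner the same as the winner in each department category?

Arts: Pool B 22/36 = 61.1%, Pool A 46/63 = 73.0% → Pool A
Humanities: Pool B 129/557 = 23.2%, Pool A 225/616 = 36.5% → Pool A
Sciences: Pool B 117/343 = 34.1%, Pool A 128/293 = 43.7% → Pool A
Overall: Pool B 268/936 = 28.6%, Pool A 399/972 = 41.0% → Pool A
Pool A wins overall and in every department group — no reversal.

Yes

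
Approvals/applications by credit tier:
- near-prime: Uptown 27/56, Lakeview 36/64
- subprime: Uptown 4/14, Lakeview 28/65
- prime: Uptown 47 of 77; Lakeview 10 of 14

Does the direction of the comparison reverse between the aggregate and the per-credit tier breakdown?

Near-prime: Uptown 27/56 = 48.2%, Lakeview 36/64 = 56.2% → Lakeview
Subprime: Uptown 4/14 = 28.6%, Lakeview 28/65 = 43.1% → Lakeview
Prime: Uptown 47/77 = 61.0%, Lakeview 10/14 = 71.4% → Lakeview
Overall: Uptown 78/147 = 53.1%, Lakeview 74/143 = 51.7% → Uptown
Lakeview wins each credit group but Uptown wins overall — the comparison reverses. Lakeview's applications skew toward subprime, which has a lower base rate.

Yes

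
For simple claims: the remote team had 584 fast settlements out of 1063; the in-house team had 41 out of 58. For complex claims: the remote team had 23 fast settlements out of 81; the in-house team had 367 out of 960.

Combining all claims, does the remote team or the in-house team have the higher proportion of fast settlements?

Simple: the remote team 584/1063 = 54.9%, the in-house team 41/58 = 70.7% → the in-house team
Complex: the remote team 23/81 = 28.4%, the in-house team 367/960 = 38.2% → the in-house team
Overall: the remote team 607/1144 = 53.1%, the in-house team 408/1018 = 40.1% → the remote team
(The in-house team wins every claim group but the remote team wins overall — the in-house team's claims skew toward the low-rate complex group.)

the remote team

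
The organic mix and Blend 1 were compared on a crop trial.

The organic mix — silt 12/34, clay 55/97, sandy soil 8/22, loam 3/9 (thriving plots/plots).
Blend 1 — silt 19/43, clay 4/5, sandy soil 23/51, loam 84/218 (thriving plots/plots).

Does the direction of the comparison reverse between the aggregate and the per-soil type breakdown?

Yes

Silt: the organic mix 12/34 = 35.3%, Blend 1 19/43 = 44.2% → Blend 1
Clay: the organic mix 55/97 = 56.7%, Blend 1 4/5 = 80.0% → Blend 1
Sandy soil: the organic mix 8/22 = 36.4%, Blend 1 23/51 = 45.1% → Blend 1
Loam: the organic mix 3/9 = 33.3%, Blend 1 84/218 = 38.5% → Blend 1
Overall: the organic mix 78/162 = 48.1%, Blend 1 130/317 = 41.0% → the organic mix
Blend 1 wins each soil group but the organic mix wins overall — the comparison reverses. Blend 1's plots skew toward loam, which has a lower base rate.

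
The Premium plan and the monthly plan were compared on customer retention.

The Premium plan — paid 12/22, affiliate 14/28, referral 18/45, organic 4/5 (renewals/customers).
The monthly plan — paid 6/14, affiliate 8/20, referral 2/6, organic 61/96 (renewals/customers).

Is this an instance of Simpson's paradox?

Paid: the Premium plan 12/22 = 54.5%, the monthly plan 6/14 = 42.9% → the Premium plan
Affiliate: the Premium plan 14/28 = 50.0%, the monthly plan 8/20 = 40.0% → the Premium plan
Referral: the Premium plan 18/45 = 40.0%, the monthly plan 2/6 = 33.3% → the Premium plan
Organic: the Premium plan 4/5 = 80.0%, the monthly plan 61/96 = 63.5% → the Premium plan
Overall: the Premium plan 48/100 = 48.0%, the monthly plan 77/136 = 56.6% → the monthly plan
The Premium plan wins each signup group but the monthly plan wins overall — the comparison reverses. The Premium plan's customers skew toward referral, which has a lower base rate.

Yes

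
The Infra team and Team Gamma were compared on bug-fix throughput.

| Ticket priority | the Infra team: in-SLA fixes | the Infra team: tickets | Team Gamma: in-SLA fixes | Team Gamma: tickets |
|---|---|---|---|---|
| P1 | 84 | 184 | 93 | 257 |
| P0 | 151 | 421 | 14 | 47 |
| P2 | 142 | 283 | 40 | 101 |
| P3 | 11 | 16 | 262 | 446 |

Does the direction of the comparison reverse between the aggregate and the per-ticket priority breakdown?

Yes

P1: the Infra team 84/184 = 45.7%, Team Gamma 93/257 = 36.2% → the Infra team
P0: the Infra team 151/421 = 35.9%, Team Gamma 14/47 = 29.8% → the Infra team
P2: the Infra team 142/283 = 50.2%, Team Gamma 40/101 = 39.6% → the Infra team
P3: the Infra team 11/16 = 68.8%, Team Gamma 262/446 = 58.7% → the Infra team
Overall: the Infra team 388/904 = 42.9%, Team Gamma 409/851 = 48.1% → Team Gamma
The Infra team wins each ticket group but Team Gamma wins overall — the comparison reverses. The Infra team's tickets skew toward P0, which has a lower base rate.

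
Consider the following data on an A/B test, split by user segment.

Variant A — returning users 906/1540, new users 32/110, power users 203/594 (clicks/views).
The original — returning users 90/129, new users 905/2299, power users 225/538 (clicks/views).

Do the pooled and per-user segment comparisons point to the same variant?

Returning users: Variant A 906/1540 = 58.8%, the original 90/129 = 69.8% → the original
New users: Variant A 32/110 = 29.1%, the original 905/2299 = 39.4% → the original
Power users: Variant A 203/594 = 34.2%, the original 225/538 = 41.8% → the original
Overall: Variant A 1141/2244 = 50.8%, the original 1220/2966 = 41.1% → Variant A
The original wins each user group but Variant A wins overall — the comparison reverses. The original's views skew toward new users, which has a lower base rate.

No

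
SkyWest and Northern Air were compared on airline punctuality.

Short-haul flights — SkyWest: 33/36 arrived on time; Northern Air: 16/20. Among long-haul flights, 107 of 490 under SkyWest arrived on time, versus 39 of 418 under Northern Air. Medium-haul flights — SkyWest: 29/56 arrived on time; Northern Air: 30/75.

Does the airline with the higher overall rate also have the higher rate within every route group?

Short-haul: SkyWest 33/36 = 91.7%, Northern Air 16/20 = 80.0% → SkyWest
Long-haul: SkyWest 107/490 = 21.8%, Northern Air 39/418 = 9.3% → SkyWest
Medium-haul: SkyWest 29/56 = 51.8%, Northern Air 30/75 = 40.0% → SkyWest
Overall: SkyWest 169/582 = 29.0%, Northern Air 85/513 = 16.6% → SkyWest
SkyWest wins overall and in every route group — no reversal.

Yes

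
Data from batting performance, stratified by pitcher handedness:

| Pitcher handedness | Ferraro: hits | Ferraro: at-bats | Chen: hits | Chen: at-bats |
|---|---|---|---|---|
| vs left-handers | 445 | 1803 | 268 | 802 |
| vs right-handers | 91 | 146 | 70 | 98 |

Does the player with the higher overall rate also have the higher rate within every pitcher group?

Yes

Vs left-handers: Ferraro 445/1803 = 24.7%, Chen 268/802 = 33.4% → Chen
Vs right-handers: Ferraro 91/146 = 62.3%, Chen 70/98 = 71.4% → Chen
Overall: Ferraro 536/1949 = 27.5%, Chen 338/900 = 37.6% → Chen
Chen wins overall and in every pitcher group — no reversal.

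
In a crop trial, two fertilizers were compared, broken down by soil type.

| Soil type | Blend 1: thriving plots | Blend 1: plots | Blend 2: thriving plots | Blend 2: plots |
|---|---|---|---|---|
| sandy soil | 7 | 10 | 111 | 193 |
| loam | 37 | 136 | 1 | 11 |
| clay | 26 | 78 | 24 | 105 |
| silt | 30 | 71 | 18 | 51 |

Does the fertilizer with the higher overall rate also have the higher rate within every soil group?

No

Sandy soil: Blend 1 7/10 = 70.0%, Blend 2 111/193 = 57.5% → Blend 1
Loam: Blend 1 37/136 = 27.2%, Blend 2 1/11 = 9.1% → Blend 1
Clay: Blend 1 26/78 = 33.3%, Blend 2 24/105 = 22.9% → Blend 1
Silt: Blend 1 30/71 = 42.3%, Blend 2 18/51 = 35.3% → Blend 1
Overall: Blend 1 100/295 = 33.9%, Blend 2 154/360 = 42.8% → Blend 2
Blend 1 wins each soil group but Blend 2 wins overall — the comparison reverses. Blend 1's plots skew toward loam, which has a lower base rate.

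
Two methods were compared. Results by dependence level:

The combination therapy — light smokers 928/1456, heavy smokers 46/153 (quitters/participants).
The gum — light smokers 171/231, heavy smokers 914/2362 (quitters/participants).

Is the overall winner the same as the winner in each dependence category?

Light smokers: the combination therapy 928/1456 = 63.7%, the gum 171/231 = 74.0% → the gum
Heavy smokers: the combination therapy 46/153 = 30.1%, the gum 914/2362 = 38.7% → the gum
Overall: the combination therapy 974/1609 = 60.5%, the gum 1085/2593 = 41.8% → the combination therapy
The gum wins each dependence group but the combination therapy wins overall — the comparison reverses. The gum's participants skew toward heavy smokers, which has a lower base rate.

No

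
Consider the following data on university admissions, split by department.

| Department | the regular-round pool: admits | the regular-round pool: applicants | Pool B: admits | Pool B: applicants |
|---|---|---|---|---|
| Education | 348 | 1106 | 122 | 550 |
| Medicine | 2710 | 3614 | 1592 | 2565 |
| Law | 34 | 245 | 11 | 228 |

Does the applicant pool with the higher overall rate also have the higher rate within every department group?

Education: the regular-round pool 348/1106 = 31.5%, Pool B 122/550 = 22.2% → the regular-round pool
Medicine: the regular-round pool 2710/3614 = 75.0%, Pool B 1592/2565 = 62.1% → the regular-round pool
Law: the regular-round pool 34/245 = 13.9%, Pool B 11/228 = 4.8% → the regular-round pool
Overall: the regular-round pool 3092/4965 = 62.3%, Pool B 1725/3343 = 51.6% → the regular-round pool
The regular-round pool wins overall and in every department group — no reversal.

Yes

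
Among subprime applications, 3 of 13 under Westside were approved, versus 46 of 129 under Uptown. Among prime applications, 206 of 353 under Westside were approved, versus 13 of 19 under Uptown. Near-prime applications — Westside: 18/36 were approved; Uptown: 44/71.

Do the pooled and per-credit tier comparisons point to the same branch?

No

Subprime: Westside 3/13 = 23.1%, Uptown 46/129 = 35.7% → Uptown
Prime: Westside 206/353 = 58.4%, Uptown 13/19 = 68.4% → Uptown
Near-prime: Westside 18/36 = 50.0%, Uptown 44/71 = 62.0% → Uptown
Overall: Westside 227/402 = 56.5%, Uptown 103/219 = 47.0% → Westside
Uptown wins each credit group but Westside wins overall — the comparison reverses. Uptown's applications skew toward subprime, which has a lower base rate.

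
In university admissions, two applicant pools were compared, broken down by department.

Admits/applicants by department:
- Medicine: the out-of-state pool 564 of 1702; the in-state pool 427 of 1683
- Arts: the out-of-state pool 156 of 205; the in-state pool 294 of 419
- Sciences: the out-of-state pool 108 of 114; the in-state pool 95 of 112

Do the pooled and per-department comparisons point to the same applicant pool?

Yes

Medicine: the out-of-state pool 564/1702 = 33.1%, the in-state pool 427/1683 = 25.4% → the out-of-state pool
Arts: the out-of-state pool 156/205 = 76.1%, the in-state pool 294/419 = 70.2% → the out-of-state pool
Sciences: the out-of-state pool 108/114 = 94.7%, the in-state pool 95/112 = 84.8% → the out-of-state pool
Overall: the out-of-state pool 828/2021 = 41.0%, the in-state pool 816/2214 = 36.9% → the out-of-state pool
The out-of-state pool wins overall and in every department group — no reversal.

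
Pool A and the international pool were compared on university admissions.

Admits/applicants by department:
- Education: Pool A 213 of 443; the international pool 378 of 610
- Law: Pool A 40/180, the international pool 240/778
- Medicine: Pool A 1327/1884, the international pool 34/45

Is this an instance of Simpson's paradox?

Education: Pool A 213/443 = 48.1%, the international pool 378/610 = 62.0% → the international pool
Law: Pool A 40/180 = 22.2%, the international pool 240/778 = 30.8% → the international pool
Medicine: Pool A 1327/1884 = 70.4%, the international pool 34/45 = 75.6% → the international pool
Overall: Pool A 1580/2507 = 63.0%, the international pool 652/1433 = 45.5% → Pool A
The international pool wins each department group but Pool A wins overall — the comparison reverses. The international pool's applicants skew toward Law, which has a lower base rate.

Yes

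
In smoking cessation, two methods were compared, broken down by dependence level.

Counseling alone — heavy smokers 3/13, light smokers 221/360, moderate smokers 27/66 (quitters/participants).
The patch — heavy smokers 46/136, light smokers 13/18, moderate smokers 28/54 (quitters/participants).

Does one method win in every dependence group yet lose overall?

Heavy smokers: counseling alone 3/13 = 23.1%, the patch 46/136 = 33.8% → the patch
Light smokers: counseling alone 221/360 = 61.4%, the patch 13/18 = 72.2% → the patch
Moderate smokers: counseling alone 27/66 = 40.9%, the patch 28/54 = 51.9% → the patch
Overall: counseling alone 251/439 = 57.2%, the patch 87/208 = 41.8% → counseling alone
The patch wins each dependence group but counseling alone wins overall — the comparison reverses. The patch's participants skew toward heavy smokers, which has a lower base rate.

Yes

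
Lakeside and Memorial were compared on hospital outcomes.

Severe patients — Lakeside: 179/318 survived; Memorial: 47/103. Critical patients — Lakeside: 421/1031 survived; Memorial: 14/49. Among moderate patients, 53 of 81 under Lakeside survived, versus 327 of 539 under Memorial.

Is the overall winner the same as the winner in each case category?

No

Severe: Lakeside 179/318 = 56.3%, Memorial 47/103 = 45.6% → Lakeside
Critical: Lakeside 421/1031 = 40.8%, Memorial 14/49 = 28.6% → Lakeside
Moderate: Lakeside 53/81 = 65.4%, Memorial 327/539 = 60.7% → Lakeside
Overall: Lakeside 653/1430 = 45.7%, Memorial 388/691 = 56.2% → Memorial
Lakeside wins each case group but Memorial wins overall — the comparison reverses. Lakeside's patients skew toward critical, which has a lower base rate.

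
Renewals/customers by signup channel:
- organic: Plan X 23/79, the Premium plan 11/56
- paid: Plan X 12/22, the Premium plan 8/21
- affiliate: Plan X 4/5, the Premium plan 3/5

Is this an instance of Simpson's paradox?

No

Organic: Plan X 23/79 = 29.1%, the Premium plan 11/56 = 19.6% → Plan X
Paid: Plan X 12/22 = 54.5%, the Premium plan 8/21 = 38.1% → Plan X
Affiliate: Plan X 4/5 = 80.0%, the Premium plan 3/5 = 60.0% → Plan X
Overall: Plan X 39/106 = 36.8%, the Premium plan 22/82 = 26.8% → Plan X
Plan X wins overall and in every signup group — no reversal.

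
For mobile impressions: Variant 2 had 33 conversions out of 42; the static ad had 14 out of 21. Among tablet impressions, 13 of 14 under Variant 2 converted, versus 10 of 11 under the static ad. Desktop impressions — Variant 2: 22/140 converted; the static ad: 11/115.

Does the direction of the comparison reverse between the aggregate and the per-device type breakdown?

No

Mobile: Variant 2 33/42 = 78.6%, the static ad 14/21 = 66.7% → Variant 2
Tablet: Variant 2 13/14 = 92.9%, the static ad 10/11 = 90.9% → Variant 2
Desktop: Variant 2 22/140 = 15.7%, the static ad 11/115 = 9.6% → Variant 2
Overall: Variant 2 68/196 = 34.7%, the static ad 35/147 = 23.8% → Variant 2
Variant 2 wins overall and in every device group — no reversal.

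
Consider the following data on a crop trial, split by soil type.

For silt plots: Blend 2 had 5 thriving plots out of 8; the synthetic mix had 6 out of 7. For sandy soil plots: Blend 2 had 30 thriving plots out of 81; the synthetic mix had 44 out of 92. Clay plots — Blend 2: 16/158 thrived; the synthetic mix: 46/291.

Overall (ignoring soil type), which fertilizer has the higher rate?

the synthetic mix

Silt: Blend 2 5/8 = 62.5%, the synthetic mix 6/7 = 85.7% → the synthetic mix
Sandy soil: Blend 2 30/81 = 37.0%, the synthetic mix 44/92 = 47.8% → the synthetic mix
Clay: Blend 2 16/158 = 10.1%, the synthetic mix 46/291 = 15.8% → the synthetic mix
Overall: Blend 2 51/247 = 20.6%, the synthetic mix 96/390 = 24.6% → the synthetic mix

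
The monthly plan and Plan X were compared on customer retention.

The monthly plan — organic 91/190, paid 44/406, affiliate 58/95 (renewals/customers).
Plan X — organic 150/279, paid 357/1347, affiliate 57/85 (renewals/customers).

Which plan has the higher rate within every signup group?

Plan X

Organic: the monthly plan 91/190 = 47.9%, Plan X 150/279 = 53.8% → Plan X
Paid: the monthly plan 44/406 = 10.8%, Plan X 357/1347 = 26.5% → Plan X
Affiliate: the monthly plan 58/95 = 61.1%, Plan X 57/85 = 67.1% → Plan X
Plan X has the higher rate in all 3 groups.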